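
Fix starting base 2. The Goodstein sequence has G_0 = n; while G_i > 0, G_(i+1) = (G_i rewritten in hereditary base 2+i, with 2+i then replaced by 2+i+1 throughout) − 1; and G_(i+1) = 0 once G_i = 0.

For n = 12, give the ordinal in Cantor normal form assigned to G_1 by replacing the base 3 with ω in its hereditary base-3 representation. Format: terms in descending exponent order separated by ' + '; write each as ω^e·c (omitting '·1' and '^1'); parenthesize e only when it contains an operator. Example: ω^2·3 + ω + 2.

ω^(ω + 1) + ω^2·2 + ω·2 + 2

G_0 = 12. HB_2(12) = 2^(2 + 1) + 2^2. Bump = 108. G_1 = 107.
G_1 = 107. HB_3(107) = 3^(3 + 1) + 2·3^2 + 2·3 + 2. Bump = 1066. G_2 = 1065.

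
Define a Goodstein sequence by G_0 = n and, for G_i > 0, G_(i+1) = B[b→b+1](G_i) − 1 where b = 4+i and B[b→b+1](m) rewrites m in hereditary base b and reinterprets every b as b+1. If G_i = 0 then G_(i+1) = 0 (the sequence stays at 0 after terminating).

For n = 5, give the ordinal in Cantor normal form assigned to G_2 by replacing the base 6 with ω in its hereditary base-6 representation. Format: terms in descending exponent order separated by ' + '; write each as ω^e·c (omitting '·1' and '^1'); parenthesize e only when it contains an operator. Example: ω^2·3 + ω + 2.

5

5 —HB4→ 4 + 1 —bump→ 5 + 1 = 6 —(−1)→ 5
5 —HB5→ 5 —bump→ 6 = 6 —(−1)→ 5
5 —HB6→ 5 —bump→ 5 = 5 —(−1)→ 4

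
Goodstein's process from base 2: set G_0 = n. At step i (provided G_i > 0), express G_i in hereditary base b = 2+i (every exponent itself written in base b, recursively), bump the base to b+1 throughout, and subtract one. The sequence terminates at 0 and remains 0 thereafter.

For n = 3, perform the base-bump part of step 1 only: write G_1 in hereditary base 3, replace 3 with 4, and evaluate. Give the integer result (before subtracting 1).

G_0=3  [base 2] 2 + 1  →[2↦3]→  3 + 1 = 4  −1 ⇒ G_1=3
G_1=3  [base 3] 3  →[3↦4]→  4 = 4  −1 ⇒ G_2=3

4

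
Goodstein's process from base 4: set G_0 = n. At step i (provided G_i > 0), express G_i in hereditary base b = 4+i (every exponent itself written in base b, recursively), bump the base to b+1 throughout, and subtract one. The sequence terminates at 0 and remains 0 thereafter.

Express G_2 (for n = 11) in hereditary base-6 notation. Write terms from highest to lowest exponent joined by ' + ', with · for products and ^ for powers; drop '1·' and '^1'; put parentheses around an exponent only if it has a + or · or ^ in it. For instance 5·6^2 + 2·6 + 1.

2·6 + 1

step 0: 11 = 2·4 + 3; sub 5 for 4: 2·5 + 3; = 13; G_1 = 13−1 = 12
step 1: 12 = 2·5 + 2; sub 6 for 5: 2·6 + 2; = 14; G_2 = 14−1 = 13
step 2: 13 = 2·6 + 1; sub 7 for 6: 2·7 + 1; = 15; G_3 = 15−1 = 14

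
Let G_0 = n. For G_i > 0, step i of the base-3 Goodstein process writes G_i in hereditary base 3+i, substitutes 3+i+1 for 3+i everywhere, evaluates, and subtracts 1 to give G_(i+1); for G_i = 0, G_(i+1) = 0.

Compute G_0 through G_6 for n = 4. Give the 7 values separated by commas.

step 0: 4 = 3 + 1; sub 4 for 3: 4 + 1; = 5; G_1 = 5−1 = 4
step 1: 4 = 4; sub 5 for 4: 5; = 5; G_2 = 5−1 = 4
step 2: 4 = 4; sub 6 for 5: 4; = 4; G_3 = 4−1 = 3
step 3: 3 = 3; sub 7 for 6: 3; = 3; G_4 = 3−1 = 2
step 4: 2 = 2; sub 8 for 7: 2; = 2; G_5 = 2−1 = 1
step 5: 1 = 1; sub 9 for 8: 1; = 1; G_6 = 1−1 = 0

4, 4, 4, 3, 2, 1, 0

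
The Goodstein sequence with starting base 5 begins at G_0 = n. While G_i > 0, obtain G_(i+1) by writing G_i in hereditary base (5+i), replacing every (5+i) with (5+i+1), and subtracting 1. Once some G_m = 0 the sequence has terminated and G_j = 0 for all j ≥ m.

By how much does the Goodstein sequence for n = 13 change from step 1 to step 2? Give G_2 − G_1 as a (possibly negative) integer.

G_0=13  [base 5] 2·5 + 3  →[5↦6]→  2·6 + 3 = 15  −1 ⇒ G_1=14
G_1=14  [base 6] 2·6 + 2  →[6↦7]→  2·7 + 2 = 16  −1 ⇒ G_2=15

1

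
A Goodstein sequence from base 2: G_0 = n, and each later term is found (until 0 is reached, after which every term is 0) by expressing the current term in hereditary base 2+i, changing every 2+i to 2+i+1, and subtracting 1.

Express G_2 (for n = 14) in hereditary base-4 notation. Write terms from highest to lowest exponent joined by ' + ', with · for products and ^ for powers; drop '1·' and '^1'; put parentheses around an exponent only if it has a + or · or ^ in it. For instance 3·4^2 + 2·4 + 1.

4^(4 + 1) + 4^4 + 1

step 0: 14 = 2^(2 + 1) + 2^2 + 2; sub 3 for 2: 3^(3 + 1) + 3^3 + 3; = 111; G_1 = 111−1 = 110
step 1: 110 = 3^(3 + 1) + 3^3 + 2; sub 4 for 3: 4^(4 + 1) + 4^4 + 2; = 1282; G_2 = 1282−1 = 1281
step 2: 1281 = 4^(4 + 1) + 4^4 + 1; sub 5 for 4: 5^(5 + 1) + 5^5 + 1; = 18751; G_3 = 18751−1 = 18750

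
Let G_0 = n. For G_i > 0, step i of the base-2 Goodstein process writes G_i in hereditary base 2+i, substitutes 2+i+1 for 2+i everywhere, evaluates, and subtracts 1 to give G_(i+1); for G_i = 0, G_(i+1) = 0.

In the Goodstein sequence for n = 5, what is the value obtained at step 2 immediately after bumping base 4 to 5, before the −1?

468

i=0: 5 = 2^2 + 1 (b=2); 2→3: 3^3 + 1 = 28; 28−1 = 27
i=1: 27 = 3^3 (b=3); 3→4: 4^4 = 256; 256−1 = 255
i=2: 255 = 3·4^3 + 3·4^2 + 3·4 + 3 (b=4); 4→5: 3·5^3 + 3·5^2 + 3·5 + 3 = 468; 468−1 = 467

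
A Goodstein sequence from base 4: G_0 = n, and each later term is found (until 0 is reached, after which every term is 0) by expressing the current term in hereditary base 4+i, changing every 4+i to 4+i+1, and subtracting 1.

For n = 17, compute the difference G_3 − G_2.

4

step 0: 17 = 4^2 + 1; sub 5 for 4: 5^2 + 1; = 26; G_1 = 26−1 = 25
step 1: 25 = 5^2; sub 6 for 5: 6^2; = 36; G_2 = 36−1 = 35
step 2: 35 = 5·6 + 5; sub 7 for 6: 5·7 + 5; = 40; G_3 = 40−1 = 39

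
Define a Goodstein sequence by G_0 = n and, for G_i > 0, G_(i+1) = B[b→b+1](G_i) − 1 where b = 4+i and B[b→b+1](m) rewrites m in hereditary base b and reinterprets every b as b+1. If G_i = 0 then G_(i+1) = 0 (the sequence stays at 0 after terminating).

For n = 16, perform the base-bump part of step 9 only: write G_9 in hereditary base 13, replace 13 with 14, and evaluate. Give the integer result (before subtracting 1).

[0] 16 ≡ 4^2 (base 4). Lift 5: 25. −1: 24.
[1] 24 ≡ 4·5 + 4 (base 5). Lift 6: 28. −1: 27.
[2] 27 ≡ 4·6 + 3 (base 6). Lift 7: 31. −1: 30.
[3] 30 ≡ 4·7 + 2 (base 7). Lift 8: 34. −1: 33.
[4] 33 ≡ 4·8 + 1 (base 8). Lift 9: 37. −1: 36.
[5] 36 ≡ 4·9 (base 9). Lift 10: 40. −1: 39.
[6] 39 ≡ 3·10 + 9 (base 10). Lift 11: 42. −1: 41.
[7] 41 ≡ 3·11 + 8 (base 11). Lift 12: 44. −1: 43.
[8] 43 ≡ 3·12 + 7 (base 12). Lift 13: 46. −1: 45.

48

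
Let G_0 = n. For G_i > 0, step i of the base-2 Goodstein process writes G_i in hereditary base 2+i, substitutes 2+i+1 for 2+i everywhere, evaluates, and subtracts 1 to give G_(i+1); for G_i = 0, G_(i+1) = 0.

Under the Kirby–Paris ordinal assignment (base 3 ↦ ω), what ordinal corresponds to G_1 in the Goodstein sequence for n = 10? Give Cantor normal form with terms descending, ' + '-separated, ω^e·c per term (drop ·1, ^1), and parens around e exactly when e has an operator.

i=0: 10 = 2^(2 + 1) + 2 (b=2); 2→3: 3^(3 + 1) + 3 = 84; 84−1 = 83
i=1: 83 = 3^(3 + 1) + 2 (b=3); 3→4: 4^(4 + 1) + 2 = 1026; 1026−1 = 1025

ω^(ω + 1) + 2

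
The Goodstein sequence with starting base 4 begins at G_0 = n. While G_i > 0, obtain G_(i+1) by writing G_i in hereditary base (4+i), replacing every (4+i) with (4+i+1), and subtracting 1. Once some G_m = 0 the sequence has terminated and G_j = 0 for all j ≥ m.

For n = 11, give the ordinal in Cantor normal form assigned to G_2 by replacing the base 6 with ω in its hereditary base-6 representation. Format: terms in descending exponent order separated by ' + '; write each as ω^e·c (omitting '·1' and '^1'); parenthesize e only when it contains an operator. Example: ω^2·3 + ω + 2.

G_0=11  [base 4] 2·4 + 3  →[4↦5]→  2·5 + 3 = 13  −1 ⇒ G_1=12
G_1=12  [base 5] 2·5 + 2  →[5↦6]→  2·6 + 2 = 14  −1 ⇒ G_2=13

ω·2 + 1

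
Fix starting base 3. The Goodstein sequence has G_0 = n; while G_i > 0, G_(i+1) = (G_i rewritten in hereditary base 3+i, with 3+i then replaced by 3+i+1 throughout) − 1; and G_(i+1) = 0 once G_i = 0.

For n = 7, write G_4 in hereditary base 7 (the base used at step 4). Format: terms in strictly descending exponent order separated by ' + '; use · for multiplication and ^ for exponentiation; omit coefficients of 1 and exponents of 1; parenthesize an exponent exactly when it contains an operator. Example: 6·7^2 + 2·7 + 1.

i=0: 7 = 2·3 + 1 (b=3); 3→4: 2·4 + 1 = 9; 9−1 = 8
i=1: 8 = 2·4 (b=4); 4→5: 2·5 = 10; 10−1 = 9
i=2: 9 = 5 + 4 (b=5); 5→6: 6 + 4 = 10; 10−1 = 9
i=3: 9 = 6 + 3 (b=6); 6→7: 7 + 3 = 10; 10−1 = 9
i=4: 9 = 7 + 2 (b=7); 7→8: 8 + 2 = 10; 10−1 = 9

7 + 2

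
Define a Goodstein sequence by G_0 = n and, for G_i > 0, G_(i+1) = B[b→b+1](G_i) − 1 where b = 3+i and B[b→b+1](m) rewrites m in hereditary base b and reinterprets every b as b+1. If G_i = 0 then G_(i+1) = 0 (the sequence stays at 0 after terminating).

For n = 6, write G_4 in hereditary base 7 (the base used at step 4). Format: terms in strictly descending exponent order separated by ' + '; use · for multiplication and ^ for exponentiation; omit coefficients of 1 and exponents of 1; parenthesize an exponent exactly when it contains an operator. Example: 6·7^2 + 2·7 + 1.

7

i=0: 6 = 2·3 (b=3); 3→4: 2·4 = 8; 8−1 = 7
i=1: 7 = 4 + 3 (b=4); 4→5: 5 + 3 = 8; 8−1 = 7
i=2: 7 = 5 + 2 (b=5); 5→6: 6 + 2 = 8; 8−1 = 7
i=3: 7 = 6 + 1 (b=6); 6→7: 7 + 1 = 8; 8−1 = 7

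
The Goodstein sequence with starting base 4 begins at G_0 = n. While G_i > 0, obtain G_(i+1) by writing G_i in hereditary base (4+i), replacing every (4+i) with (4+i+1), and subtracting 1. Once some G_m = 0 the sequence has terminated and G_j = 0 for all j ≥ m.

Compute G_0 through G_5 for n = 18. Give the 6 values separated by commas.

18, 26, 36, 48, 53, 58

G_0 = 18. HB_4(18) = 4^2 + 2. Bump = 27. G_1 = 26.
G_1 = 26. HB_5(26) = 5^2 + 1. Bump = 37. G_2 = 36.
G_2 = 36. HB_6(36) = 6^2. Bump = 49. G_3 = 48.
G_3 = 48. HB_7(48) = 6·7 + 6. Bump = 54. G_4 = 53.
G_4 = 53. HB_8(53) = 6·8 + 5. Bump = 59. G_5 = 58.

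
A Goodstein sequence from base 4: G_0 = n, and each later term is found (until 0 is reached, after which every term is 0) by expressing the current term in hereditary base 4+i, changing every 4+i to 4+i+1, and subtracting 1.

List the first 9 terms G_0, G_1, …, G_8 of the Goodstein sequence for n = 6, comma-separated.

6, 6, 6, 6, 5, 4, 3, 2, 1

(0) 6|_4 = 4 + 2 ↦ 5 + 2|_5 = 7 ⇒ 6
(1) 6|_5 = 5 + 1 ↦ 6 + 1|_6 = 7 ⇒ 6
(2) 6|_6 = 6 ↦ 7|_7 = 7 ⇒ 6
(3) 6|_7 = 6 ↦ 6|_8 = 6 ⇒ 5
(4) 5|_8 = 5 ↦ 5|_9 = 5 ⇒ 4
(5) 4|_9 = 4 ↦ 4|_10 = 4 ⇒ 3
(6) 3|_10 = 3 ↦ 3|_11 = 3 ⇒ 2
(7) 2|_11 = 2 ↦ 2|_12 = 2 ⇒ 1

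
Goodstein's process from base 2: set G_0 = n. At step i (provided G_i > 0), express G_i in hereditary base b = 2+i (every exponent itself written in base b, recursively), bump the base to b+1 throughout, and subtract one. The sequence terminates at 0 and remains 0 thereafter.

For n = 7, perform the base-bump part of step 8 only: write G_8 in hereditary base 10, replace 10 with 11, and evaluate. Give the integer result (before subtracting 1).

[0] 7 ≡ 2^2 + 2 + 1 (base 2). Lift 3: 31. −1: 30.
[1] 30 ≡ 3^3 + 3 (base 3). Lift 4: 260. −1: 259.
[2] 259 ≡ 4^4 + 3 (base 4). Lift 5: 3128. −1: 3127.
[3] 3127 ≡ 5^5 + 2 (base 5). Lift 6: 46658. −1: 46657.
[4] 46657 ≡ 6^6 + 1 (base 6). Lift 7: 823544. −1: 823543.
[5] 823543 ≡ 7^7 (base 7). Lift 8: 16777216. −1: 16777215.
[6] 16777215 ≡ 7·8^7 + 7·8^6 + 7·8^5 + 7·8^4 + 7·8^3 + 7·8^2 + 7·8 + 7 (base 8). Lift 9: 37665880. −1: 37665879.
[7] 37665879 ≡ 7·9^7 + 7·9^6 + 7·9^5 + 7·9^4 + 7·9^3 + 7·9^2 + 7·9 + 6 (base 9). Lift 10: 77777776. −1: 77777775.

150051214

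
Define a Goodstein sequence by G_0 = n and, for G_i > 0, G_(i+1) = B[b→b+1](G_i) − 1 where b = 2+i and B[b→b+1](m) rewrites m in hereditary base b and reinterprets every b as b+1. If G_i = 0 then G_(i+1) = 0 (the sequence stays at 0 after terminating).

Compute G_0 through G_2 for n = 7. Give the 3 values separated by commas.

G_0 = 7. HB_2(7) = 2^2 + 2 + 1. Bump = 31. G_1 = 30.
G_1 = 30. HB_3(30) = 3^3 + 3. Bump = 260. G_2 = 259.

7, 30, 259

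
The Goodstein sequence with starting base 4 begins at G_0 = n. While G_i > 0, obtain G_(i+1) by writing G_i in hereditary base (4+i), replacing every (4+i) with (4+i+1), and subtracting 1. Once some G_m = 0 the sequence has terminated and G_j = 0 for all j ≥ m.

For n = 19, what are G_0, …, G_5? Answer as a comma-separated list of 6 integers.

19, 27, 37, 49, 63, 69

G_0=19  [base 4] 4^2 + 3  →[4↦5]→  5^2 + 3 = 28  −1 ⇒ G_1=27
G_1=27  [base 5] 5^2 + 2  →[5↦6]→  6^2 + 2 = 38  −1 ⇒ G_2=37
G_2=37  [base 6] 6^2 + 1  →[6↦7]→  7^2 + 1 = 50  −1 ⇒ G_3=49
G_3=49  [base 7] 7^2  →[7↦8]→  8^2 = 64  −1 ⇒ G_4=63
G_4=63  [base 8] 7·8 + 7  →[8↦9]→  7·9 + 7 = 70  −1 ⇒ G_5=69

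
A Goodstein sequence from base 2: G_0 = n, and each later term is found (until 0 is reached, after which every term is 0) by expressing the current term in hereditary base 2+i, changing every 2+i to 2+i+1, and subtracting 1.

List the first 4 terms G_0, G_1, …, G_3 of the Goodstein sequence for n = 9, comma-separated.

9, 81, 1023, 9842

G_0 = 9. HB_2(9) = 2^(2 + 1) + 1. Bump = 82. G_1 = 81.
G_1 = 81. HB_3(81) = 3^(3 + 1). Bump = 1024. G_2 = 1023.
G_2 = 1023. HB_4(1023) = 3·4^4 + 3·4^3 + 3·4^2 + 3·4 + 3. Bump = 9843. G_3 = 9842.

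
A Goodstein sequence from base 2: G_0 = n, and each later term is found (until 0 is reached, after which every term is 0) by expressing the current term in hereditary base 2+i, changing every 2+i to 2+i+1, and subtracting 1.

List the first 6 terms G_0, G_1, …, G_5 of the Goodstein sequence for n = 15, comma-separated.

[0] 15 ≡ 2^(2 + 1) + 2^2 + 2 + 1 (base 2). Lift 3: 112. −1: 111.
[1] 111 ≡ 3^(3 + 1) + 3^3 + 3 (base 3). Lift 4: 1284. −1: 1283.
[2] 1283 ≡ 4^(4 + 1) + 4^4 + 3 (base 4). Lift 5: 18753. −1: 18752.
[3] 18752 ≡ 5^(5 + 1) + 5^5 + 2 (base 5). Lift 6: 326594. −1: 326593.
[4] 326593 ≡ 6^(6 + 1) + 6^6 + 1 (base 6). Lift 7: 6588345. −1: 6588344.

15, 111, 1283, 18752, 326593, 6588344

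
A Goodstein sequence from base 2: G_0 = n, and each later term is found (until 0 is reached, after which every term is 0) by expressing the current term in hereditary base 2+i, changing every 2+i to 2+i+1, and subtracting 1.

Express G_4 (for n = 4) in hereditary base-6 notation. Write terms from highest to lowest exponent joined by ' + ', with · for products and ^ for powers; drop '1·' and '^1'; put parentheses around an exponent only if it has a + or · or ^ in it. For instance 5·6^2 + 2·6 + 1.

[0] 4 ≡ 2^2 (base 2). Lift 3: 27. −1: 26.
[1] 26 ≡ 2·3^2 + 2·3 + 2 (base 3). Lift 4: 42. −1: 41.
[2] 41 ≡ 2·4^2 + 2·4 + 1 (base 4). Lift 5: 61. −1: 60.
[3] 60 ≡ 2·5^2 + 2·5 (base 5). Lift 6: 84. −1: 83.

2·6^2 + 6 + 5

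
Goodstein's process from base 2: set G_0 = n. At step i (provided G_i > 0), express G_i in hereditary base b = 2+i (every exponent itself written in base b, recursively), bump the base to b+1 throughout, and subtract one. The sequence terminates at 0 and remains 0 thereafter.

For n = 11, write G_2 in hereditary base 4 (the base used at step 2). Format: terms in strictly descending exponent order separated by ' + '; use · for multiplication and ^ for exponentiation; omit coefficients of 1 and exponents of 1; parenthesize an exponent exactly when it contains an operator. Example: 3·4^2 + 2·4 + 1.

[0] 11 ≡ 2^(2 + 1) + 2 + 1 (base 2). Lift 3: 85. −1: 84.
[1] 84 ≡ 3^(3 + 1) + 3 (base 3). Lift 4: 1028. −1: 1027.
[2] 1027 ≡ 4^(4 + 1) + 3 (base 4). Lift 5: 15628. −1: 15627.

4^(4 + 1) + 3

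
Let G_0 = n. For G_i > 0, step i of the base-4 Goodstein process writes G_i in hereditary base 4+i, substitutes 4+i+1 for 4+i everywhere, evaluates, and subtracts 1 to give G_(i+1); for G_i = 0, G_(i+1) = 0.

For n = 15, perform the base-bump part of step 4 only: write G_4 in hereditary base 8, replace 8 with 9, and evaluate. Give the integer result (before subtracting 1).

25

G_0=15  [base 4] 3·4 + 3  →[4↦5]→  3·5 + 3 = 18  −1 ⇒ G_1=17
G_1=17  [base 5] 3·5 + 2  →[5↦6]→  3·6 + 2 = 20  −1 ⇒ G_2=19
G_2=19  [base 6] 3·6 + 1  →[6↦7]→  3·7 + 1 = 22  −1 ⇒ G_3=21
G_3=21  [base 7] 3·7  →[7↦8]→  3·8 = 24  −1 ⇒ G_4=23
G_4=23  [base 8] 2·8 + 7  →[8↦9]→  2·9 + 7 = 25  −1 ⇒ G_5=24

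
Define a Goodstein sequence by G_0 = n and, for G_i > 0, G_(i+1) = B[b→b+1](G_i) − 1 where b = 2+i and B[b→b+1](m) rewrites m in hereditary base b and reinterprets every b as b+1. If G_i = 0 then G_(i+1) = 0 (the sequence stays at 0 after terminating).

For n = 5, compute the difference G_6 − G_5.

G_0 = 5. HB_2(5) = 2^2 + 1. Bump = 28. G_1 = 27.
G_1 = 27. HB_3(27) = 3^3. Bump = 256. G_2 = 255.
G_2 = 255. HB_4(255) = 3·4^3 + 3·4^2 + 3·4 + 3. Bump = 468. G_3 = 467.
G_3 = 467. HB_5(467) = 3·5^3 + 3·5^2 + 3·5 + 2. Bump = 776. G_4 = 775.
G_4 = 775. HB_6(775) = 3·6^3 + 3·6^2 + 3·6 + 1. Bump = 1198. G_5 = 1197.
G_5 = 1197. HB_7(1197) = 3·7^3 + 3·7^2 + 3·7. Bump = 1752. G_6 = 1751.

554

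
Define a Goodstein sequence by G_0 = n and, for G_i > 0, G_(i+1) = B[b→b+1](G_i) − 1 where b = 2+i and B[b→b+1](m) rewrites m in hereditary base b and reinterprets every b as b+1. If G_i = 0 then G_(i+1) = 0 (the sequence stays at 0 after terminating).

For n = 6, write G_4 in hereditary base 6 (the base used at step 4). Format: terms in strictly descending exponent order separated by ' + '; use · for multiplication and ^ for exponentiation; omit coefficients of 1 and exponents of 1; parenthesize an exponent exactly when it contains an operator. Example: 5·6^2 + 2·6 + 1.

5·6^5 + 5·6^4 + 5·6^3 + 5·6^2 + 5·6 + 5

[0] 6 ≡ 2^2 + 2 (base 2). Lift 3: 30. −1: 29.
[1] 29 ≡ 3^3 + 2 (base 3). Lift 4: 258. −1: 257.
[2] 257 ≡ 4^4 + 1 (base 4). Lift 5: 3126. −1: 3125.
[3] 3125 ≡ 5^5 (base 5). Lift 6: 46656. −1: 46655.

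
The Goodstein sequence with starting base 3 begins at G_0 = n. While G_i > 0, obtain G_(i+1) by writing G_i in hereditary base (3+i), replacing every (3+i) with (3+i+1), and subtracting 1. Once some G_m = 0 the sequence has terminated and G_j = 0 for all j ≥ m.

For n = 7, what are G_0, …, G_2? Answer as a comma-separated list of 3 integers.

G_0=7  [base 3] 2·3 + 1  →[3↦4]→  2·4 + 1 = 9  −1 ⇒ G_1=8
G_1=8  [base 4] 2·4  →[4↦5]→  2·5 = 10  −1 ⇒ G_2=9

7, 8, 9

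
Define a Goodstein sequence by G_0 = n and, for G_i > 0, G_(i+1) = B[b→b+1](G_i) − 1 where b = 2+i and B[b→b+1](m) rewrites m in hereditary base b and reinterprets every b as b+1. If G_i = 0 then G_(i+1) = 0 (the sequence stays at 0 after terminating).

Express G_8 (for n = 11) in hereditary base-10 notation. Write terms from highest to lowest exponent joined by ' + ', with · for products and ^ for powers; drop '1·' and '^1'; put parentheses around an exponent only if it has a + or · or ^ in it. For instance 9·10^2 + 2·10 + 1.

7·10^10 + 7·10^7 + 7·10^6 + 7·10^5 + 7·10^4 + 7·10^3 + 7·10^2 + 7·10 + 5

i=0: 11 = 2^(2 + 1) + 2 + 1 (b=2); 2→3: 3^(3 + 1) + 3 + 1 = 85; 85−1 = 84
i=1: 84 = 3^(3 + 1) + 3 (b=3); 3→4: 4^(4 + 1) + 4 = 1028; 1028−1 = 1027
i=2: 1027 = 4^(4 + 1) + 3 (b=4); 4→5: 5^(5 + 1) + 3 = 15628; 15628−1 = 15627
i=3: 15627 = 5^(5 + 1) + 2 (b=5); 5→6: 6^(6 + 1) + 2 = 279938; 279938−1 = 279937
i=4: 279937 = 6^(6 + 1) + 1 (b=6); 6→7: 7^(7 + 1) + 1 = 5764802; 5764802−1 = 5764801
i=5: 5764801 = 7^(7 + 1) (b=7); 7→8: 8^(8 + 1) = 134217728; 134217728−1 = 134217727
i=6: 134217727 = 7·8^8 + 7·8^7 + 7·8^6 + 7·8^5 + 7·8^4 + 7·8^3 + 7·8^2 + 7·8 + 7 (b=8); 8→9: 7·9^9 + 7·9^7 + 7·9^6 + 7·9^5 + 7·9^4 + 7·9^3 + 7·9^2 + 7·9 + 7 = 2749609303; 2749609303−1 = 2749609302
i=7: 2749609302 = 7·9^9 + 7·9^7 + 7·9^6 + 7·9^5 + 7·9^4 + 7·9^3 + 7·9^2 + 7·9 + 6 (b=9); 9→10: 7·10^10 + 7·10^7 + 7·10^6 + 7·10^5 + 7·10^4 + 7·10^3 + 7·10^2 + 7·10 + 6 = 70077777776; 70077777776−1 = 70077777775
i=8: 70077777775 = 7·10^10 + 7·10^7 + 7·10^6 + 7·10^5 + 7·10^4 + 7·10^3 + 7·10^2 + 7·10 + 5 (b=10); 10→11: 7·11^11 + 7·11^7 + 7·11^6 + 7·11^5 + 7·11^4 + 7·11^3 + 7·11^2 + 7·11 + 5 = 1997331745491; 1997331745491−1 = 1997331745490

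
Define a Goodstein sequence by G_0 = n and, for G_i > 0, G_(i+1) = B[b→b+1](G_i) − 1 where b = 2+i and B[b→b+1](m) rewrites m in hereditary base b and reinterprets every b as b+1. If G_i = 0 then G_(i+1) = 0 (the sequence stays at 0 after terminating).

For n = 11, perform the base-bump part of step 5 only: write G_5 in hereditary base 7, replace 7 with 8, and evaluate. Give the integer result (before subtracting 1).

G_0=11  [base 2] 2^(2 + 1) + 2 + 1  →[2↦3]→  3^(3 + 1) + 3 + 1 = 85  −1 ⇒ G_1=84
G_1=84  [base 3] 3^(3 + 1) + 3  →[3↦4]→  4^(4 + 1) + 4 = 1028  −1 ⇒ G_2=1027
G_2=1027  [base 4] 4^(4 + 1) + 3  →[4↦5]→  5^(5 + 1) + 3 = 15628  −1 ⇒ G_3=15627
G_3=15627  [base 5] 5^(5 + 1) + 2  →[5↦6]→  6^(6 + 1) + 2 = 279938  −1 ⇒ G_4=279937
G_4=279937  [base 6] 6^(6 + 1) + 1  →[6↦7]→  7^(7 + 1) + 1 = 5764802  −1 ⇒ G_5=5764801
G_5=5764801  [base 7] 7^(7 + 1)  →[7↦8]→  8^(8 + 1) = 134217728  −1 ⇒ G_6=134217727

134217728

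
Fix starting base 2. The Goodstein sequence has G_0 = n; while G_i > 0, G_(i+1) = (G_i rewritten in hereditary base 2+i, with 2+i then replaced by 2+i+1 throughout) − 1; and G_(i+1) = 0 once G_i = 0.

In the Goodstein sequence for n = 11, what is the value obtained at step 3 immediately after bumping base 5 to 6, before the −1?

(0) 11|_2 = 2^(2 + 1) + 2 + 1 ↦ 3^(3 + 1) + 3 + 1|_3 = 85 ⇒ 84
(1) 84|_3 = 3^(3 + 1) + 3 ↦ 4^(4 + 1) + 4|_4 = 1028 ⇒ 1027
(2) 1027|_4 = 4^(4 + 1) + 3 ↦ 5^(5 + 1) + 3|_5 = 15628 ⇒ 15627

279938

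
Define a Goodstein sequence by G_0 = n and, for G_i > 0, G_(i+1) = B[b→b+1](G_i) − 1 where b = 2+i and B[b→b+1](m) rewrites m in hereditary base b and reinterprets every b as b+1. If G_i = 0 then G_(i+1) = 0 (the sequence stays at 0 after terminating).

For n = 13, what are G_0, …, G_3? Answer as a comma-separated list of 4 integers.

(0) 13|_2 = 2^(2 + 1) + 2^2 + 1 ↦ 3^(3 + 1) + 3^3 + 1|_3 = 109 ⇒ 108
(1) 108|_3 = 3^(3 + 1) + 3^3 ↦ 4^(4 + 1) + 4^4|_4 = 1280 ⇒ 1279
(2) 1279|_4 = 4^(4 + 1) + 3·4^3 + 3·4^2 + 3·4 + 3 ↦ 5^(5 + 1) + 3·5^3 + 3·5^2 + 3·5 + 3|_5 = 16093 ⇒ 16092

13, 108, 1279, 16092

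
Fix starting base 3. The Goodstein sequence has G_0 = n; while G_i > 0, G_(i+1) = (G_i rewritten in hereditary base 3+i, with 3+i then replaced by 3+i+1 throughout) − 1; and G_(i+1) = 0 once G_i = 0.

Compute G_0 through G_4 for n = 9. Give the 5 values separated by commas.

9 —HB3→ 3^2 —bump→ 4^2 = 16 —(−1)→ 15
15 —HB4→ 3·4 + 3 —bump→ 3·5 + 3 = 18 —(−1)→ 17
17 —HB5→ 3·5 + 2 —bump→ 3·6 + 2 = 20 —(−1)→ 19
19 —HB6→ 3·6 + 1 —bump→ 3·7 + 1 = 22 —(−1)→ 21

9, 15, 17, 19, 21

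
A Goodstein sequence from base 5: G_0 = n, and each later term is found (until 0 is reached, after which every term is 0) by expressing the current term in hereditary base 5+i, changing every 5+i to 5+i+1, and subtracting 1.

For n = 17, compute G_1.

19

G_0=17  [base 5] 3·5 + 2  →[5↦6]→  3·6 + 2 = 20  −1 ⇒ G_1=19
G_1=19  [base 6] 3·6 + 1  →[6↦7]→  3·7 + 1 = 22  −1 ⇒ G_2=21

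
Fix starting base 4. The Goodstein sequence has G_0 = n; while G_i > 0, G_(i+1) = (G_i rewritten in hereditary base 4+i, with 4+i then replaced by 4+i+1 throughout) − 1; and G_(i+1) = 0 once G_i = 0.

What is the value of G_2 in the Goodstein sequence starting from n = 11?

base 4: 11 = 2·4 + 3; at 5: 2·5 + 3 = 13; next = 12
base 5: 12 = 2·5 + 2; at 6: 2·6 + 2 = 14; next = 13
base 6: 13 = 2·6 + 1; at 7: 2·7 + 1 = 15; next = 14

13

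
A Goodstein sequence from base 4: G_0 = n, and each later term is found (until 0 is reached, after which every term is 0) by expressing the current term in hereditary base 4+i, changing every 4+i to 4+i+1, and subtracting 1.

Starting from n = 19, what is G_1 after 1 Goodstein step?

i=0: 19 = 4^2 + 3 (b=4); 4→5: 5^2 + 3 = 28; 28−1 = 27
i=1: 27 = 5^2 + 2 (b=5); 5→6: 6^2 + 2 = 38; 38−1 = 37

27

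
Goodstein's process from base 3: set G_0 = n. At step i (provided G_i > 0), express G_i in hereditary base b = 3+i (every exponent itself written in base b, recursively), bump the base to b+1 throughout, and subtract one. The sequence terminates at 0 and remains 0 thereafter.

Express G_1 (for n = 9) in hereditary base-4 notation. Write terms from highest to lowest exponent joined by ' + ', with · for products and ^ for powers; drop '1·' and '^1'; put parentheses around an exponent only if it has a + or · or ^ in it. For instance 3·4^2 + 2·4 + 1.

3·4 + 3

step 0: 9 = 3^2; sub 4 for 3: 4^2; = 16; G_1 = 16−1 = 15
step 1: 15 = 3·4 + 3; sub 5 for 4: 3·5 + 3; = 18; G_2 = 18−1 = 17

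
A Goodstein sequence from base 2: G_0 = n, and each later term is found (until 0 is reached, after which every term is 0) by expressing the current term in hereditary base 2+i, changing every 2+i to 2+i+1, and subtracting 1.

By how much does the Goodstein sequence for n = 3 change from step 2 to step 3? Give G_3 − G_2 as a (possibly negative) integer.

i=0: 3 = 2 + 1 (b=2); 2→3: 3 + 1 = 4; 4−1 = 3
i=1: 3 = 3 (b=3); 3→4: 4 = 4; 4−1 = 3
i=2: 3 = 3 (b=4); 4→5: 3 = 3; 3−1 = 2

-1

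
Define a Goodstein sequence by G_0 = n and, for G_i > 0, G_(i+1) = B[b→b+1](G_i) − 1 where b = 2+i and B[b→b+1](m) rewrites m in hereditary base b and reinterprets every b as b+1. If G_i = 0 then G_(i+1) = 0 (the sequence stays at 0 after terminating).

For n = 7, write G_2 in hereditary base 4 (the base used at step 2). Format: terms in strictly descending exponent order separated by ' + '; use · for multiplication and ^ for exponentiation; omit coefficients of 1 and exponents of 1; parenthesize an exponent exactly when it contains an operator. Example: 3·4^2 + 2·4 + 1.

4^4 + 3

base 2: 7 = 2^2 + 2 + 1; at 3: 3^3 + 3 + 1 = 31; next = 30
base 3: 30 = 3^3 + 3; at 4: 4^4 + 4 = 260; next = 259
base 4: 259 = 4^4 + 3; at 5: 5^5 + 3 = 3128; next = 3127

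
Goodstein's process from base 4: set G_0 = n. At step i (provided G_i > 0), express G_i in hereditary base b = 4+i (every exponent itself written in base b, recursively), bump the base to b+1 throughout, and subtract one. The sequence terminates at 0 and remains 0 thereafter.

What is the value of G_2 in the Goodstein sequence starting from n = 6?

G_0 = 6. HB_4(6) = 4 + 2. Bump = 7. G_1 = 6.
G_1 = 6. HB_5(6) = 5 + 1. Bump = 7. G_2 = 6.
G_2 = 6. HB_6(6) = 6. Bump = 7. G_3 = 6.

6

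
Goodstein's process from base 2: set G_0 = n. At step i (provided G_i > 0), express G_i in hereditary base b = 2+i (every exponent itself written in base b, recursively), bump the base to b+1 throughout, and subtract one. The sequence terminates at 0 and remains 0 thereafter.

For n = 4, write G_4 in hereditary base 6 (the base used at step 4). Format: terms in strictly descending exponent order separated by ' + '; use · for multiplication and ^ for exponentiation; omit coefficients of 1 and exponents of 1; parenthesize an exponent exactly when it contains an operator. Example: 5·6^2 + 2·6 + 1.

G_0 = 4. HB_2(4) = 2^2. Bump = 27. G_1 = 26.
G_1 = 26. HB_3(26) = 2·3^2 + 2·3 + 2. Bump = 42. G_2 = 41.
G_2 = 41. HB_4(41) = 2·4^2 + 2·4 + 1. Bump = 61. G_3 = 60.
G_3 = 60. HB_5(60) = 2·5^2 + 2·5. Bump = 84. G_4 = 83.
G_4 = 83. HB_6(83) = 2·6^2 + 6 + 5. Bump = 110. G_5 = 109.

2·6^2 + 6 + 5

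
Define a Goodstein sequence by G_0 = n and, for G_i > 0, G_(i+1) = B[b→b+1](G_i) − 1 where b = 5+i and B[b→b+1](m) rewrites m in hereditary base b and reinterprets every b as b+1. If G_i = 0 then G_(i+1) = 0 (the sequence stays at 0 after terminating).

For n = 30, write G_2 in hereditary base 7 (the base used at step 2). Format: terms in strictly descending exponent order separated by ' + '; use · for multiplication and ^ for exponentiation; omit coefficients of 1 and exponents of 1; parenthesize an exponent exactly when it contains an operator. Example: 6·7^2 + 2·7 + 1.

[0] 30 ≡ 5^2 + 5 (base 5). Lift 6: 42. −1: 41.
[1] 41 ≡ 6^2 + 5 (base 6). Lift 7: 54. −1: 53.
[2] 53 ≡ 7^2 + 4 (base 7). Lift 8: 68. −1: 67.

7^2 + 4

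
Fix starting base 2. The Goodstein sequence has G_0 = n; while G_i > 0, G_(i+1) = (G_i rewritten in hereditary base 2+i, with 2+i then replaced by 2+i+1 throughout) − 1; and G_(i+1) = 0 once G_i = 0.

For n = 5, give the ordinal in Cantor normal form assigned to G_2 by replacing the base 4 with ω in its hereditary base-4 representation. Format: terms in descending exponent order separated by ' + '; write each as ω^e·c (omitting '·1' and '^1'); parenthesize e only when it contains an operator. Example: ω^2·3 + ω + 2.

step 0: 5 = 2^2 + 1; sub 3 for 2: 3^3 + 1; = 28; G_1 = 28−1 = 27
step 1: 27 = 3^3; sub 4 for 3: 4^4; = 256; G_2 = 256−1 = 255
step 2: 255 = 3·4^3 + 3·4^2 + 3·4 + 3; sub 5 for 4: 3·5^3 + 3·5^2 + 3·5 + 3; = 468; G_3 = 468−1 = 467

ω^3·3 + ω^2·3 + ω·3 + 3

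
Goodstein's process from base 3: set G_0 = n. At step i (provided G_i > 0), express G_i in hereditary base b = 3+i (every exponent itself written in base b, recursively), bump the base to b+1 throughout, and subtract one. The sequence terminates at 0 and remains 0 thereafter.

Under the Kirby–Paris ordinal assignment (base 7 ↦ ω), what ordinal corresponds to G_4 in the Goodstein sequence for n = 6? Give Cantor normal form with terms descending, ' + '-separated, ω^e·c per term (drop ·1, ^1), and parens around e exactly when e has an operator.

ω

G_0 = 6. HB_3(6) = 2·3. Bump = 8. G_1 = 7.
G_1 = 7. HB_4(7) = 4 + 3. Bump = 8. G_2 = 7.
G_2 = 7. HB_5(7) = 5 + 2. Bump = 8. G_3 = 7.
G_3 = 7. HB_6(7) = 6 + 1. Bump = 8. G_4 = 7.
G_4 = 7. HB_7(7) = 7. Bump = 8. G_5 = 7.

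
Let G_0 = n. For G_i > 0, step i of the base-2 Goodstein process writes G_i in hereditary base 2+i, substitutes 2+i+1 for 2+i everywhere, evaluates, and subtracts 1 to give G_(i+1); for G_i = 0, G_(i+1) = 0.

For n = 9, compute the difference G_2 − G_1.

942

base 2: 9 = 2^(2 + 1) + 1; at 3: 3^(3 + 1) + 1 = 82; next = 81
base 3: 81 = 3^(3 + 1); at 4: 4^(4 + 1) = 1024; next = 1023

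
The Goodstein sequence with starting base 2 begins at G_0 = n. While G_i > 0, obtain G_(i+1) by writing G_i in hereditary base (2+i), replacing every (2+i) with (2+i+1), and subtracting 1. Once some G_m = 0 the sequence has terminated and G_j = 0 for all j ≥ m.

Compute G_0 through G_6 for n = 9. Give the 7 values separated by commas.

9, 81, 1023, 9842, 140743, 2471826, 50333399

[0] 9 ≡ 2^(2 + 1) + 1 (base 2). Lift 3: 82. −1: 81.
[1] 81 ≡ 3^(3 + 1) (base 3). Lift 4: 1024. −1: 1023.
[2] 1023 ≡ 3·4^4 + 3·4^3 + 3·4^2 + 3·4 + 3 (base 4). Lift 5: 9843. −1: 9842.
[3] 9842 ≡ 3·5^5 + 3·5^3 + 3·5^2 + 3·5 + 2 (base 5). Lift 6: 140744. −1: 140743.
[4] 140743 ≡ 3·6^6 + 3·6^3 + 3·6^2 + 3·6 + 1 (base 6). Lift 7: 2471827. −1: 2471826.
[5] 2471826 ≡ 3·7^7 + 3·7^3 + 3·7^2 + 3·7 (base 7). Lift 8: 50333400. −1: 50333399.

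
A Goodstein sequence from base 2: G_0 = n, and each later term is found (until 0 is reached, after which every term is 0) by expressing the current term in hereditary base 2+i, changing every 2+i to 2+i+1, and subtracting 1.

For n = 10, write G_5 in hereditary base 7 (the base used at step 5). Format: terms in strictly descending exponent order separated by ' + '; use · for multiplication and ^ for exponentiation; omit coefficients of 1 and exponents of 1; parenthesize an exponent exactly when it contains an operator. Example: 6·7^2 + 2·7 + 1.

[0] 10 ≡ 2^(2 + 1) + 2 (base 2). Lift 3: 84. −1: 83.
[1] 83 ≡ 3^(3 + 1) + 2 (base 3). Lift 4: 1026. −1: 1025.
[2] 1025 ≡ 4^(4 + 1) + 1 (base 4). Lift 5: 15626. −1: 15625.
[3] 15625 ≡ 5^(5 + 1) (base 5). Lift 6: 279936. −1: 279935.
[4] 279935 ≡ 5·6^6 + 5·6^5 + 5·6^4 + 5·6^3 + 5·6^2 + 5·6 + 5 (base 6). Lift 7: 4215755. −1: 4215754.
[5] 4215754 ≡ 5·7^7 + 5·7^5 + 5·7^4 + 5·7^3 + 5·7^2 + 5·7 + 4 (base 7). Lift 8: 84073324. −1: 84073323.

5·7^7 + 5·7^5 + 5·7^4 + 5·7^3 + 5·7^2 + 5·7 + 4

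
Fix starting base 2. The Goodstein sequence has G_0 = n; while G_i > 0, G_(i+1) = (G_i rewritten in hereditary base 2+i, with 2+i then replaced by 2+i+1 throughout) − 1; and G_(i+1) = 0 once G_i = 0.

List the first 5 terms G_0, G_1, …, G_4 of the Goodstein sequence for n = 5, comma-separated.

i=0: 5 = 2^2 + 1 (b=2); 2→3: 3^3 + 1 = 28; 28−1 = 27
i=1: 27 = 3^3 (b=3); 3→4: 4^4 = 256; 256−1 = 255
i=2: 255 = 3·4^3 + 3·4^2 + 3·4 + 3 (b=4); 4→5: 3·5^3 + 3·5^2 + 3·5 + 3 = 468; 468−1 = 467
i=3: 467 = 3·5^3 + 3·5^2 + 3·5 + 2 (b=5); 5→6: 3·6^3 + 3·6^2 + 3·6 + 2 = 776; 776−1 = 775

5, 27, 255, 467, 775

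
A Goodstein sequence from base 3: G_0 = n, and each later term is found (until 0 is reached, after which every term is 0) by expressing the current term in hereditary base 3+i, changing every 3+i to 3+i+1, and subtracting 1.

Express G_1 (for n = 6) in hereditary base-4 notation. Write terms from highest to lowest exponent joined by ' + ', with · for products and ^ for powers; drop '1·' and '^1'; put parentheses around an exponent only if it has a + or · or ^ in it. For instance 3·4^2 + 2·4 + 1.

4 + 3

[0] 6 ≡ 2·3 (base 3). Lift 4: 8. −1: 7.
[1] 7 ≡ 4 + 3 (base 4). Lift 5: 8. −1: 7.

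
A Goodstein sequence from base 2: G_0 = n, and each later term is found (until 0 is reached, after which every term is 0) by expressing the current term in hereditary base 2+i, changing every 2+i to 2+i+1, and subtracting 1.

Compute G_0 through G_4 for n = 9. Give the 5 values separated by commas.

9, 81, 1023, 9842, 140743

(0) 9|_2 = 2^(2 + 1) + 1 ↦ 3^(3 + 1) + 1|_3 = 82 ⇒ 81
(1) 81|_3 = 3^(3 + 1) ↦ 4^(4 + 1)|_4 = 1024 ⇒ 1023
(2) 1023|_4 = 3·4^4 + 3·4^3 + 3·4^2 + 3·4 + 3 ↦ 3·5^5 + 3·5^3 + 3·5^2 + 3·5 + 3|_5 = 9843 ⇒ 9842
(3) 9842|_5 = 3·5^5 + 3·5^3 + 3·5^2 + 3·5 + 2 ↦ 3·6^6 + 3·6^3 + 3·6^2 + 3·6 + 2|_6 = 140744 ⇒ 140743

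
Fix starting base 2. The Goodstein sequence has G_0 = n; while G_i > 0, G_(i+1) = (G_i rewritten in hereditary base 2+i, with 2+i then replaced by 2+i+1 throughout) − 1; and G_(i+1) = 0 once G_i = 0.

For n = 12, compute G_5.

base 2: 12 = 2^(2 + 1) + 2^2; at 3: 3^(3 + 1) + 3^3 = 108; next = 107
base 3: 107 = 3^(3 + 1) + 2·3^2 + 2·3 + 2; at 4: 4^(4 + 1) + 2·4^2 + 2·4 + 2 = 1066; next = 1065
base 4: 1065 = 4^(4 + 1) + 2·4^2 + 2·4 + 1; at 5: 5^(5 + 1) + 2·5^2 + 2·5 + 1 = 15686; next = 15685
base 5: 15685 = 5^(5 + 1) + 2·5^2 + 2·5; at 6: 6^(6 + 1) + 2·6^2 + 2·6 = 280020; next = 280019
base 6: 280019 = 6^(6 + 1) + 2·6^2 + 6 + 5; at 7: 7^(7 + 1) + 2·7^2 + 7 + 5 = 5764911; next = 5764910

5764910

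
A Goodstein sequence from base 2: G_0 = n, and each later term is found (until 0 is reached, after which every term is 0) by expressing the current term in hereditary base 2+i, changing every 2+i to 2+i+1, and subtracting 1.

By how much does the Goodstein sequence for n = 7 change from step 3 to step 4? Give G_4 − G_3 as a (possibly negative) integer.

43530

step 0: 7 = 2^2 + 2 + 1; sub 3 for 2: 3^3 + 3 + 1; = 31; G_1 = 31−1 = 30
step 1: 30 = 3^3 + 3; sub 4 for 3: 4^4 + 4; = 260; G_2 = 260−1 = 259
step 2: 259 = 4^4 + 3; sub 5 for 4: 5^5 + 3; = 3128; G_3 = 3128−1 = 3127
step 3: 3127 = 5^5 + 2; sub 6 for 5: 6^6 + 2; = 46658; G_4 = 46658−1 = 46657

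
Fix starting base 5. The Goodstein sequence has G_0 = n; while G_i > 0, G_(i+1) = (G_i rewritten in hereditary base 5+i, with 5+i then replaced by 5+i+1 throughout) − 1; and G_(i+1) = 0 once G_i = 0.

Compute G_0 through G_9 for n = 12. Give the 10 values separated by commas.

[0] 12 ≡ 2·5 + 2 (base 5). Lift 6: 14. −1: 13.
[1] 13 ≡ 2·6 + 1 (base 6). Lift 7: 15. −1: 14.
[2] 14 ≡ 2·7 (base 7). Lift 8: 16. −1: 15.
[3] 15 ≡ 8 + 7 (base 8). Lift 9: 16. −1: 15.
[4] 15 ≡ 9 + 6 (base 9). Lift 10: 16. −1: 15.
[5] 15 ≡ 10 + 5 (base 10). Lift 11: 16. −1: 15.
[6] 15 ≡ 11 + 4 (base 11). Lift 12: 16. −1: 15.
[7] 15 ≡ 12 + 3 (base 12). Lift 13: 16. −1: 15.
[8] 15 ≡ 13 + 2 (base 13). Lift 14: 16. −1: 15.

12, 13, 14, 15, 15, 15, 15, 15, 15, 15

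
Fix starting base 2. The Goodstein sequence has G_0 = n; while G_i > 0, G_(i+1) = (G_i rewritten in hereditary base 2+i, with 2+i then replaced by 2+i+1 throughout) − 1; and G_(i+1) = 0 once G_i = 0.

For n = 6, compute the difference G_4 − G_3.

G_0=6  [base 2] 2^2 + 2  →[2↦3]→  3^3 + 3 = 30  −1 ⇒ G_1=29
G_1=29  [base 3] 3^3 + 2  →[3↦4]→  4^4 + 2 = 258  −1 ⇒ G_2=257
G_2=257  [base 4] 4^4 + 1  →[4↦5]→  5^5 + 1 = 3126  −1 ⇒ G_3=3125
G_3=3125  [base 5] 5^5  →[5↦6]→  6^6 = 46656  −1 ⇒ G_4=46655

43530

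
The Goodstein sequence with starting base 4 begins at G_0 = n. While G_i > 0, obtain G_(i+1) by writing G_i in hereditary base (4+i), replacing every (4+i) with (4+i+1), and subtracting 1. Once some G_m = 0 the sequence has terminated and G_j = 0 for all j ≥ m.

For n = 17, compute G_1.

(0) 17|_4 = 4^2 + 1 ↦ 5^2 + 1|_5 = 26 ⇒ 25
(1) 25|_5 = 5^2 ↦ 6^2|_6 = 36 ⇒ 35

25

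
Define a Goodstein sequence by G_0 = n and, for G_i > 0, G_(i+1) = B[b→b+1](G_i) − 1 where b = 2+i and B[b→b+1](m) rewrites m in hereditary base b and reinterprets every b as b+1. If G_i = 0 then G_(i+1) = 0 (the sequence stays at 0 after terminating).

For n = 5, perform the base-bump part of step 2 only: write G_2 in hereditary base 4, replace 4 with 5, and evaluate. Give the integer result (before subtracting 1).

i=0: 5 = 2^2 + 1 (b=2); 2→3: 3^3 + 1 = 28; 28−1 = 27
i=1: 27 = 3^3 (b=3); 3→4: 4^4 = 256; 256−1 = 255

468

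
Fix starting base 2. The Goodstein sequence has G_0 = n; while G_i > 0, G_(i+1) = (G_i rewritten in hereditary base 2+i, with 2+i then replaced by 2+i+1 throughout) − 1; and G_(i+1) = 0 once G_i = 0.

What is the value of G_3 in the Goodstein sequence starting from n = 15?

18752

[0] 15 ≡ 2^(2 + 1) + 2^2 + 2 + 1 (base 2). Lift 3: 112. −1: 111.
[1] 111 ≡ 3^(3 + 1) + 3^3 + 3 (base 3). Lift 4: 1284. −1: 1283.
[2] 1283 ≡ 4^(4 + 1) + 4^4 + 3 (base 4). Lift 5: 18753. −1: 18752.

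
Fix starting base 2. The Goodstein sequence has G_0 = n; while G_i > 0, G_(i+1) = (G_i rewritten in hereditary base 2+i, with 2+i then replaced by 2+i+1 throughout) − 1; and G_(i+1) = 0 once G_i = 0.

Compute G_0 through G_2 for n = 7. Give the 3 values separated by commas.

i=0: 7 = 2^2 + 2 + 1 (b=2); 2→3: 3^3 + 3 + 1 = 31; 31−1 = 30
i=1: 30 = 3^3 + 3 (b=3); 3→4: 4^4 + 4 = 260; 260−1 = 259

7, 30, 259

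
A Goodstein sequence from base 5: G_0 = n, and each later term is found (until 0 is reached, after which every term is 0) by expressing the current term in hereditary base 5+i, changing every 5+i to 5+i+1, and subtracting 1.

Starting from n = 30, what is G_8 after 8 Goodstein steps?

153

step 0: 30 = 5^2 + 5; sub 6 for 5: 6^2 + 6; = 42; G_1 = 42−1 = 41
step 1: 41 = 6^2 + 5; sub 7 for 6: 7^2 + 5; = 54; G_2 = 54−1 = 53
step 2: 53 = 7^2 + 4; sub 8 for 7: 8^2 + 4; = 68; G_3 = 68−1 = 67
step 3: 67 = 8^2 + 3; sub 9 for 8: 9^2 + 3; = 84; G_4 = 84−1 = 83
step 4: 83 = 9^2 + 2; sub 10 for 9: 10^2 + 2; = 102; G_5 = 102−1 = 101
step 5: 101 = 10^2 + 1; sub 11 for 10: 11^2 + 1; = 122; G_6 = 122−1 = 121
step 6: 121 = 11^2; sub 12 for 11: 12^2; = 144; G_7 = 144−1 = 143
step 7: 143 = 11·12 + 11; sub 13 for 12: 11·13 + 11; = 154; G_8 = 154−1 = 153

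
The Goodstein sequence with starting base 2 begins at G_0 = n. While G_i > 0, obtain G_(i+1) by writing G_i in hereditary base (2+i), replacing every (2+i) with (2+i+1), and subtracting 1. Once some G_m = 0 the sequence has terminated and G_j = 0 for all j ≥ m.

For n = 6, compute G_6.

i=0: 6 = 2^2 + 2 (b=2); 2→3: 3^3 + 3 = 30; 30−1 = 29
i=1: 29 = 3^3 + 2 (b=3); 3→4: 4^4 + 2 = 258; 258−1 = 257
i=2: 257 = 4^4 + 1 (b=4); 4→5: 5^5 + 1 = 3126; 3126−1 = 3125
i=3: 3125 = 5^5 (b=5); 5→6: 6^6 = 46656; 46656−1 = 46655
i=4: 46655 = 5·6^5 + 5·6^4 + 5·6^3 + 5·6^2 + 5·6 + 5 (b=6); 6→7: 5·7^5 + 5·7^4 + 5·7^3 + 5·7^2 + 5·7 + 5 = 98040; 98040−1 = 98039
i=5: 98039 = 5·7^5 + 5·7^4 + 5·7^3 + 5·7^2 + 5·7 + 4 (b=7); 7→8: 5·8^5 + 5·8^4 + 5·8^3 + 5·8^2 + 5·8 + 4 = 187244; 187244−1 = 187243
i=6: 187243 = 5·8^5 + 5·8^4 + 5·8^3 + 5·8^2 + 5·8 + 3 (b=8); 8→9: 5·9^5 + 5·9^4 + 5·9^3 + 5·9^2 + 5·9 + 3 = 332148; 332148−1 = 332147

187243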